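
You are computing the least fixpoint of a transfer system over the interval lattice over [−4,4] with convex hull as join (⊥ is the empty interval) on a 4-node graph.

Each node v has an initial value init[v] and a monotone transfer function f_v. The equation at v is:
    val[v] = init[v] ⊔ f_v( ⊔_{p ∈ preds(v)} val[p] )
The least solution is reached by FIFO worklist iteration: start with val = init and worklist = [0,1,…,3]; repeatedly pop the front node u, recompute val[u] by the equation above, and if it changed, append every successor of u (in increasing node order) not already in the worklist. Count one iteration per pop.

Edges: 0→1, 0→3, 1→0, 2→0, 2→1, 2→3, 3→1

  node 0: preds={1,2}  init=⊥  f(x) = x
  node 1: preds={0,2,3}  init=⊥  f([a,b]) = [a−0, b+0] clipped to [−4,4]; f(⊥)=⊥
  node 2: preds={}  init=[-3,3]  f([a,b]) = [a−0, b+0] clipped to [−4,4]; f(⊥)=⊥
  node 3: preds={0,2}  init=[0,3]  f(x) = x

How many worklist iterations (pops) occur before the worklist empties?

Iteration log — 6 steps:
  step 1. node 0  ⊔preds=[-3,3]  new=[-3,3]  old=⊥  +wl: 
  step 2. node 1  ⊔preds=[-3,3]  new=[-3,3]  old=⊥  +wl: 0
  step 3. node 2  ⊔preds=⊥  new=[-3,3]  stable
  step 4. node 3  ⊔preds=[-3,3]  new=[-3,3]  old=[0,3]  +wl: 1
  step 5. node 0  ⊔preds=[-3,3]  new=[-3,3]  stable
  step 6. node 1  ⊔preds=[-3,3]  new=[-3,3]  stable

Least fixpoint reached:
  node 0: [-3,3]
  node 1: [-3,3]
  node 2: [-3,3]
  node 3: [-3,3]

6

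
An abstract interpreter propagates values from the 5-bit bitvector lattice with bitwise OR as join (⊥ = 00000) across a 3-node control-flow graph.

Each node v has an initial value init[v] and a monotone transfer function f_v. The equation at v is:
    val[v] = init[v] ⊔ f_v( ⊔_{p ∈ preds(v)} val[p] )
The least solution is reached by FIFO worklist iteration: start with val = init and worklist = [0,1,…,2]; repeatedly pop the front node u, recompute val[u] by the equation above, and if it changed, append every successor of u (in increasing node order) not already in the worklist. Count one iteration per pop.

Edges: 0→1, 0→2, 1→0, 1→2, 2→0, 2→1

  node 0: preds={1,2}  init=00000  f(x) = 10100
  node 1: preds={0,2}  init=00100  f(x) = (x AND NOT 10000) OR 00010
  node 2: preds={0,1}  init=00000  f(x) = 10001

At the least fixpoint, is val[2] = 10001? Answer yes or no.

yes

Iteration log — 7 steps:
  step 1. node 0  ⊔preds=00100  new=10100  old=00000  +wl: 
  step 2. node 1  ⊔preds=10100  new=00110  old=00100  +wl: 0
  step 3. node 2  ⊔preds=10110  new=10001  old=00000  +wl: 1
  step 4. node 0  ⊔preds=10111  new=10100  stable
  step 5. node 1  ⊔preds=10101  new=00111  old=00110  +wl: 0,2
  step 6. node 0  ⊔preds=10111  new=10100  stable
  step 7. node 2  ⊔preds=10111  new=10001  stable

Least fixpoint reached:
  node 0: 10100
  node 1: 00111
  node 2: 10001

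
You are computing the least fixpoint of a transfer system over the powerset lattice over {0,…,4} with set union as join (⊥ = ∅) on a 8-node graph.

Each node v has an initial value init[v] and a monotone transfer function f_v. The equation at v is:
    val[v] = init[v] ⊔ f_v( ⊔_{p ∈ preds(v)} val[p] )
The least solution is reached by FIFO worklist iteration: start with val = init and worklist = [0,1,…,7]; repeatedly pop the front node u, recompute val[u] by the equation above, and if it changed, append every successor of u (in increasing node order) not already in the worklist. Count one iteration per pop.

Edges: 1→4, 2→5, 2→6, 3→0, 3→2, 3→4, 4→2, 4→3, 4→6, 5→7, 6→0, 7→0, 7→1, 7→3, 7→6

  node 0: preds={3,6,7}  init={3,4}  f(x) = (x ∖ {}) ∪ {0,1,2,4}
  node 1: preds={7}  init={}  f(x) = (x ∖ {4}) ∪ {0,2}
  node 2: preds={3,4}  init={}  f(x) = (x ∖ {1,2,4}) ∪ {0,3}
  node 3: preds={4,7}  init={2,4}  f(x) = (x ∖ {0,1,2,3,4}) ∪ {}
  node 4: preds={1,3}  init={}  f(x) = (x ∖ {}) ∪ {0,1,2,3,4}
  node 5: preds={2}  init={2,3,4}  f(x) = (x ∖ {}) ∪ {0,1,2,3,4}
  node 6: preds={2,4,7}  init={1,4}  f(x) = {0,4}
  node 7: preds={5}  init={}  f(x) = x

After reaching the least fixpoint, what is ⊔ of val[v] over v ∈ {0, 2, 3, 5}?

Worklist (14 pops):
  #1 pop 0: in={1,2,4} → {0,1,2,3,4} (was {3,4}); enqueue []
  #2 pop 1: in={} → {0,2} (was {}); enqueue []
  #3 pop 2: in={2,4} → {0,3} (was {}); enqueue []
  #4 pop 3: in={} → {2,4} (no change)
  #5 pop 4: in={0,2,4} → {0,1,2,3,4} (was {}); enqueue [2,3]
  #6 pop 5: in={0,3} → {0,1,2,3,4} (was {2,3,4}); enqueue []
  #7 pop 6: in={0,1,2,3,4} → {0,1,4} (was {1,4}); enqueue [0]
  #8 pop 7: in={0,1,2,3,4} → {0,1,2,3,4} (was {}); enqueue [1,6]
  #9 pop 2: in={0,1,2,3,4} → {0,3} (no change)
  #10 pop 3: in={0,1,2,3,4} → {2,4} (no change)
  #11 pop 0: in={0,1,2,3,4} → {0,1,2,3,4} (no change)
  #12 pop 1: in={0,1,2,3,4} → {0,1,2,3} (was {0,2}); enqueue [4]
  #13 pop 6: in={0,1,2,3,4} → {0,1,4} (no change)
  #14 pop 4: in={0,1,2,3,4} → {0,1,2,3,4} (no change)

Fixpoint:
  val[0] = {0,1,2,3,4}
  val[1] = {0,1,2,3}
  val[2] = {0,3}
  val[3] = {2,4}
  val[4] = {0,1,2,3,4}
  val[5] = {0,1,2,3,4}
  val[6] = {0,1,4}
  val[7] = {0,1,2,3,4}

{0,1,2,3,4}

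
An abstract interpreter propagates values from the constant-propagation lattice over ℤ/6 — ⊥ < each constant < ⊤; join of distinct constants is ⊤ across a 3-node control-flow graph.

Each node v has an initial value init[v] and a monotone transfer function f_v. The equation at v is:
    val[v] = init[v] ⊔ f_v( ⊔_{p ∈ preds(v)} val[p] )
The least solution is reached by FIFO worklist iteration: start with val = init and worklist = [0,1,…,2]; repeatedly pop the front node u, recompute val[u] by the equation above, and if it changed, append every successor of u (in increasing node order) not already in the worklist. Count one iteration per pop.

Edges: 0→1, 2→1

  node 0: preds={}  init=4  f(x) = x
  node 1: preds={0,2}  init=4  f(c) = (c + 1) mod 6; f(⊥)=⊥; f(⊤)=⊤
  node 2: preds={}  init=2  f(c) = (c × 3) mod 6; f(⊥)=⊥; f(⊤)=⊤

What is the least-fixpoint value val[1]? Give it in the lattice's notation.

Iteration log — 3 steps:
  step 1. node 0  ⊔preds=⊥  new=4  stable
  step 2. node 1  ⊔preds=⊤  new=⊤  old=4  +wl: 
  step 3. node 2  ⊔preds=⊥  new=2  stable

Least fixpoint reached:
  node 0: 4
  node 1: ⊤
  node 2: 2

⊤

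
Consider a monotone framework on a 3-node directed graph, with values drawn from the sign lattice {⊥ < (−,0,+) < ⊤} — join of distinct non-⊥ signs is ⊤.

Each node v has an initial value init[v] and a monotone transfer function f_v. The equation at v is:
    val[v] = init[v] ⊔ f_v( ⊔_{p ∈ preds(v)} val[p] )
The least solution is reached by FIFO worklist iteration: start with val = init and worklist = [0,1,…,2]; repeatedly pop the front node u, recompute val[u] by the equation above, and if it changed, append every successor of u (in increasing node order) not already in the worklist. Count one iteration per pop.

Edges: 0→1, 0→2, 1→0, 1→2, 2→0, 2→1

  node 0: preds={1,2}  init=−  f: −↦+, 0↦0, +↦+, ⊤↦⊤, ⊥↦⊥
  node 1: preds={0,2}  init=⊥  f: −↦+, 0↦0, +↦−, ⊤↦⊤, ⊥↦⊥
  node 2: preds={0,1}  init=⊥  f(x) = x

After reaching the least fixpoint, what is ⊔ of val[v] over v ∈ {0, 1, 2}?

⊤

Trace (7 dequeues):
  [1] u=0 | in ⊥ | out − | ==
  [2] u=1 | in − | out + | prev ⊥ | push {0}
  [3] u=2 | in ⊤ | out ⊤ | prev ⊥ | push {1}
  [4] u=0 | in ⊤ | out ⊤ | prev − | push {2}
  [5] u=1 | in ⊤ | out ⊤ | prev + | push {0}
  [6] u=2 | in ⊤ | out ⊤ | ==
  [7] u=0 | in ⊤ | out ⊤ | ==

Converged values:
  [0] ⊤
  [1] ⊤
  [2] ⊤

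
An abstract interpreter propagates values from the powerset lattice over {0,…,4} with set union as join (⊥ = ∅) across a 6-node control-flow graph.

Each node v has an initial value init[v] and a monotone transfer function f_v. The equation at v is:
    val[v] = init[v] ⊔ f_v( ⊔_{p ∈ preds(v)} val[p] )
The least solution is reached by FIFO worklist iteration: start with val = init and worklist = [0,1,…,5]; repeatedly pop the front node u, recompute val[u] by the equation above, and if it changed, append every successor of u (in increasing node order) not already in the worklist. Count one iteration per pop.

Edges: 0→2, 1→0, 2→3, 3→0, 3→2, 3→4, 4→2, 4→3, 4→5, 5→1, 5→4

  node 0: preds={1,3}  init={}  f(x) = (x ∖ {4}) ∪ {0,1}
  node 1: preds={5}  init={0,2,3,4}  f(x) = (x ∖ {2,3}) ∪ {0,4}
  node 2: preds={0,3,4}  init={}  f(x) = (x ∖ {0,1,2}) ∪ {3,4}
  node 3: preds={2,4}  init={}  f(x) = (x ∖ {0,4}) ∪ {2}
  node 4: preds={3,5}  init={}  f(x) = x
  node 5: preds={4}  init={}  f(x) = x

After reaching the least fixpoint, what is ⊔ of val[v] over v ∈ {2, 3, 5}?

{2,3,4}

Worklist (11 pops):
  #1 pop 0: in={0,2,3,4} → {0,1,2,3} (was {}); enqueue []
  #2 pop 1: in={} → {0,2,3,4} (no change)
  #3 pop 2: in={0,1,2,3} → {3,4} (was {}); enqueue []
  #4 pop 3: in={3,4} → {2,3} (was {}); enqueue [0,2]
  #5 pop 4: in={2,3} → {2,3} (was {}); enqueue [3]
  #6 pop 5: in={2,3} → {2,3} (was {}); enqueue [1,4]
  #7 pop 0: in={0,2,3,4} → {0,1,2,3} (no change)
  #8 pop 2: in={0,1,2,3} → {3,4} (no change)
  #9 pop 3: in={2,3,4} → {2,3} (no change)
  #10 pop 1: in={2,3} → {0,2,3,4} (no change)
  #11 pop 4: in={2,3} → {2,3} (no change)

Fixpoint:
  val[0] = {0,1,2,3}
  val[1] = {0,2,3,4}
  val[2] = {3,4}
  val[3] = {2,3}
  val[4] = {2,3}
  val[5] = {2,3}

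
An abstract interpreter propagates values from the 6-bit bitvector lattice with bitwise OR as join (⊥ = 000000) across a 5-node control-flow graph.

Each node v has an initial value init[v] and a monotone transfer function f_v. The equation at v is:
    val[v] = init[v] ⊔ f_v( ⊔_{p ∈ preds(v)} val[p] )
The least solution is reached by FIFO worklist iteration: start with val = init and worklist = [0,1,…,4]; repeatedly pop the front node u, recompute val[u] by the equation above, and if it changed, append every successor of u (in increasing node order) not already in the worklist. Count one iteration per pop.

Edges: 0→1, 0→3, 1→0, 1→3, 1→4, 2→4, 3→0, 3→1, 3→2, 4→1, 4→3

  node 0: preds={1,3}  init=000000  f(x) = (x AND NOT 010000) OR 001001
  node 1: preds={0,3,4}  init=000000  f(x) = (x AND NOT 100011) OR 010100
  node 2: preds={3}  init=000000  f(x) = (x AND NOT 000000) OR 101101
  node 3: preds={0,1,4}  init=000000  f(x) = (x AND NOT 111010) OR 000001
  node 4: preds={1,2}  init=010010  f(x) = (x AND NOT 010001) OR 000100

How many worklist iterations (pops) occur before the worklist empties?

9

Worklist (9 pops):
  #1 pop 0: in=000000 → 001001 (was 000000); enqueue []
  #2 pop 1: in=011011 → 011100 (was 000000); enqueue [0]
  #3 pop 2: in=000000 → 101101 (was 000000); enqueue []
  #4 pop 3: in=011111 → 000101 (was 000000); enqueue [1,2]
  #5 pop 4: in=111101 → 111110 (was 010010); enqueue [3]
  #6 pop 0: in=011101 → 001101 (was 001001); enqueue []
  #7 pop 1: in=111111 → 011100 (no change)
  #8 pop 2: in=000101 → 101101 (no change)
  #9 pop 3: in=111111 → 000101 (no change)

Fixpoint:
  val[0] = 001101
  val[1] = 011100
  val[2] = 101101
  val[3] = 000101
  val[4] = 111110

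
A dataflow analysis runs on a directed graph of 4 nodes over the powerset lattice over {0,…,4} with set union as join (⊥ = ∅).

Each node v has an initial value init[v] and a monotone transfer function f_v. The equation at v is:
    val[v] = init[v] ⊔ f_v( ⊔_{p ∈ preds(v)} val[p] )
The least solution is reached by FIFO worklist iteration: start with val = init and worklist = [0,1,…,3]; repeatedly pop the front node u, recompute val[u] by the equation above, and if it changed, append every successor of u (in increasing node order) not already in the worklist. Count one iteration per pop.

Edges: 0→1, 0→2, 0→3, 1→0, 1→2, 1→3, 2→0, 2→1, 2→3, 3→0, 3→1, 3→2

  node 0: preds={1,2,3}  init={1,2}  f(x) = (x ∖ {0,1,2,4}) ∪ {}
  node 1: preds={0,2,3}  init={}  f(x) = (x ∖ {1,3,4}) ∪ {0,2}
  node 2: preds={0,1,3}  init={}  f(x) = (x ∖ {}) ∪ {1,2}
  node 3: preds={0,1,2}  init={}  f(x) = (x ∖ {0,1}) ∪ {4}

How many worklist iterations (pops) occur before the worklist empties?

10

Trace (10 dequeues):
  [1] u=0 | in {} | out {1,2} | ==
  [2] u=1 | in {1,2} | out {0,2} | prev {} | push {0}
  [3] u=2 | in {0,1,2} | out {0,1,2} | prev {} | push {1}
  [4] u=3 | in {0,1,2} | out {2,4} | prev {} | push {2}
  [5] u=0 | in {0,1,2,4} | out {1,2} | ==
  [6] u=1 | in {0,1,2,4} | out {0,2} | ==
  [7] u=2 | in {0,1,2,4} | out {0,1,2,4} | prev {0,1,2} | push {0,1,3}
  [8] u=0 | in {0,1,2,4} | out {1,2} | ==
  [9] u=1 | in {0,1,2,4} | out {0,2} | ==
  [10] u=3 | in {0,1,2,4} | out {2,4} | ==

Converged values:
  [0] {1,2}
  [1] {0,2}
  [2] {0,1,2,4}
  [3] {2,4}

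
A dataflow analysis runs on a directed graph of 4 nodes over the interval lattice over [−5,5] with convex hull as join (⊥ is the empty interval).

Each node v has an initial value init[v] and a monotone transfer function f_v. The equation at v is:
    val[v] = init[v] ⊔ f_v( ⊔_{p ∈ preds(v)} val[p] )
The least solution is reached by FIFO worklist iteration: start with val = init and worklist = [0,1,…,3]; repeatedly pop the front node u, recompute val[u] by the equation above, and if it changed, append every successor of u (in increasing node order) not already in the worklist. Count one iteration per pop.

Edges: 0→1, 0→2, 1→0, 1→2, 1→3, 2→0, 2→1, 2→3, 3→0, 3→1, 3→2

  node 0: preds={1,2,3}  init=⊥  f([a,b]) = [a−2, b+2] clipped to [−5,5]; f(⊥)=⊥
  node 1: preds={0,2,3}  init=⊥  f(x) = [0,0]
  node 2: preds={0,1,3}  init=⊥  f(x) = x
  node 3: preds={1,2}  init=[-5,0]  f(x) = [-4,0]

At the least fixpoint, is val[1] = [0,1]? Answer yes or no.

no

Iteration log — 14 steps:
  step 1. node 0  ⊔preds=[-5,0]  new=[-5,2]  old=⊥  +wl: 
  step 2. node 1  ⊔preds=[-5,2]  new=[0,0]  old=⊥  +wl: 0
  step 3. node 2  ⊔preds=[-5,2]  new=[-5,2]  old=⊥  +wl: 1
  step 4. node 3  ⊔preds=[-5,2]  new=[-5,0]  stable
  step 5. node 0  ⊔preds=[-5,2]  new=[-5,4]  old=[-5,2]  +wl: 2
  step 6. node 1  ⊔preds=[-5,4]  new=[0,0]  stable
  step 7. node 2  ⊔preds=[-5,4]  new=[-5,4]  old=[-5,2]  +wl: 0,1,3
  step 8. node 0  ⊔preds=[-5,4]  new=[-5,5]  old=[-5,4]  +wl: 2
  step 9. node 1  ⊔preds=[-5,5]  new=[0,0]  stable
  step 10. node 3  ⊔preds=[-5,4]  new=[-5,0]  stable
  step 11. node 2  ⊔preds=[-5,5]  new=[-5,5]  old=[-5,4]  +wl: 0,1,3
  step 12. node 0  ⊔preds=[-5,5]  new=[-5,5]  stable
  step 13. node 1  ⊔preds=[-5,5]  new=[0,0]  stable
  step 14. node 3  ⊔preds=[-5,5]  new=[-5,0]  stable

Least fixpoint reached:
  node 0: [-5,5]
  node 1: [0,0]
  node 2: [-5,5]
  node 3: [-5,0]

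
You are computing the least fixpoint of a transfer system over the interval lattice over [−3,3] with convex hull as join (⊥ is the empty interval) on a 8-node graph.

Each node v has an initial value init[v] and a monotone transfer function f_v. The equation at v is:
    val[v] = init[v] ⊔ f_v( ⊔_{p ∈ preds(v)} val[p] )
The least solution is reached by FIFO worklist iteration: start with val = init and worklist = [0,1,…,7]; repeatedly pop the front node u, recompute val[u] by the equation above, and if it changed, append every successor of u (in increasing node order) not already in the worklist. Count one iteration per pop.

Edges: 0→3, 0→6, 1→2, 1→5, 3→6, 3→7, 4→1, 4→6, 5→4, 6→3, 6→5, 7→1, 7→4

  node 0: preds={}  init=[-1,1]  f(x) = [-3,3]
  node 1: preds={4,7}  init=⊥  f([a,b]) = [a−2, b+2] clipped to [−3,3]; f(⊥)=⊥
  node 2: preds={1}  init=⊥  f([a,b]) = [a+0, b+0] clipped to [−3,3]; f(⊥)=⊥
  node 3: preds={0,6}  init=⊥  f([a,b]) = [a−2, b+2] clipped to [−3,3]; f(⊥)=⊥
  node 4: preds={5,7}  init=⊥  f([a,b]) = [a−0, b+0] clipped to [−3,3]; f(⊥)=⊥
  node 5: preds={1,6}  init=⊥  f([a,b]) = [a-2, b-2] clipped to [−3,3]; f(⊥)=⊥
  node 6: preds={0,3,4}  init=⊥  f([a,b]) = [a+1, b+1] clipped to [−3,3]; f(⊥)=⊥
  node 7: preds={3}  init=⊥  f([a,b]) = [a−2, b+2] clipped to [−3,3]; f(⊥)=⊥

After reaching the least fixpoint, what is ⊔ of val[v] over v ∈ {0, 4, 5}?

Trace (16 dequeues):
  [1] u=0 | in ⊥ | out [-3,3] | prev [-1,1] | push {}
  [2] u=1 | in ⊥ | out ⊥ | ==
  [3] u=2 | in ⊥ | out ⊥ | ==
  [4] u=3 | in [-3,3] | out [-3,3] | prev ⊥ | push {}
  [5] u=4 | in ⊥ | out ⊥ | ==
  [6] u=5 | in ⊥ | out ⊥ | ==
  [7] u=6 | in [-3,3] | out [-2,3] | prev ⊥ | push {3,5}
  [8] u=7 | in [-3,3] | out [-3,3] | prev ⊥ | push {1,4}
  [9] u=3 | in [-3,3] | out [-3,3] | ==
  [10] u=5 | in [-2,3] | out [-3,1] | prev ⊥ | push {}
  [11] u=1 | in [-3,3] | out [-3,3] | prev ⊥ | push {2,5}
  [12] u=4 | in [-3,3] | out [-3,3] | prev ⊥ | push {1,6}
  [13] u=2 | in [-3,3] | out [-3,3] | prev ⊥ | push {}
  [14] u=5 | in [-3,3] | out [-3,1] | ==
  [15] u=1 | in [-3,3] | out [-3,3] | ==
  [16] u=6 | in [-3,3] | out [-2,3] | ==

Converged values:
  [0] [-3,3]
  [1] [-3,3]
  [2] [-3,3]
  [3] [-3,3]
  [4] [-3,3]
  [5] [-3,1]
  [6] [-2,3]
  [7] [-3,3]

[-3,3]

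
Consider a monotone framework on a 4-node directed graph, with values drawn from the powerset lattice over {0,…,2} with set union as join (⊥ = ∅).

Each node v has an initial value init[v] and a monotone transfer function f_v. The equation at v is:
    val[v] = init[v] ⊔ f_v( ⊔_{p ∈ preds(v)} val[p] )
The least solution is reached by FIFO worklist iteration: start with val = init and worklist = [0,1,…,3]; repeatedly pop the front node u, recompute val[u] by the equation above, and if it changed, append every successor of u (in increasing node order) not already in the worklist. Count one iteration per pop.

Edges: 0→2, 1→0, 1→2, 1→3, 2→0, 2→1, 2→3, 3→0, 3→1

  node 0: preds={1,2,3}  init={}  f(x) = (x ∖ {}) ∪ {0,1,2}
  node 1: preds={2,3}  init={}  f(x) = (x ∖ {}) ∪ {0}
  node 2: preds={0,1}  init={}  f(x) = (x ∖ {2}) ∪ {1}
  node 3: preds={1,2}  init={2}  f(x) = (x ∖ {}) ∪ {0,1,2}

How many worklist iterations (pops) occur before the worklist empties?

9

Trace (9 dequeues):
  [1] u=0 | in {2} | out {0,1,2} | prev {} | push {}
  [2] u=1 | in {2} | out {0,2} | prev {} | push {0}
  [3] u=2 | in {0,1,2} | out {0,1} | prev {} | push {1}
  [4] u=3 | in {0,1,2} | out {0,1,2} | prev {2} | push {}
  [5] u=0 | in {0,1,2} | out {0,1,2} | ==
  [6] u=1 | in {0,1,2} | out {0,1,2} | prev {0,2} | push {0,2,3}
  [7] u=0 | in {0,1,2} | out {0,1,2} | ==
  [8] u=2 | in {0,1,2} | out {0,1} | ==
  [9] u=3 | in {0,1,2} | out {0,1,2} | ==

Converged values:
  [0] {0,1,2}
  [1] {0,1,2}
  [2] {0,1}
  [3] {0,1,2}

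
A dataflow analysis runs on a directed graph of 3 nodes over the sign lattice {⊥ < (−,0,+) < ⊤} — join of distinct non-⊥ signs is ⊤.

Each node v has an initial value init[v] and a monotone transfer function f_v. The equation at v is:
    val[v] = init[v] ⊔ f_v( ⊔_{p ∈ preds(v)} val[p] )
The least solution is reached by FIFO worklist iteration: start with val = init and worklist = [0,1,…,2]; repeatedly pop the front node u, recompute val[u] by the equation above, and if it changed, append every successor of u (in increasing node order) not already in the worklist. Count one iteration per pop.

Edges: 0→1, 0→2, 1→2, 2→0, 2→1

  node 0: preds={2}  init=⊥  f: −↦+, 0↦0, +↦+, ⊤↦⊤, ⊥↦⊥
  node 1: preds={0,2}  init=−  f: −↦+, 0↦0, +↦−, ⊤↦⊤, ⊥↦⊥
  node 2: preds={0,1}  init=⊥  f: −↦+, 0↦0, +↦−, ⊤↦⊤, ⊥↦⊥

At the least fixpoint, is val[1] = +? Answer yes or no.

Iteration log — 9 steps:
  step 1. node 0  ⊔preds=⊥  new=⊥  stable
  step 2. node 1  ⊔preds=⊥  new=−  stable
  step 3. node 2  ⊔preds=−  new=+  old=⊥  +wl: 0,1
  step 4. node 0  ⊔preds=+  new=+  old=⊥  +wl: 2
  step 5. node 1  ⊔preds=+  new=−  stable
  step 6. node 2  ⊔preds=⊤  new=⊤  old=+  +wl: 0,1
  step 7. node 0  ⊔preds=⊤  new=⊤  old=+  +wl: 2
  step 8. node 1  ⊔preds=⊤  new=⊤  old=−  +wl: 
  step 9. node 2  ⊔preds=⊤  new=⊤  stable

Least fixpoint reached:
  node 0: ⊤
  node 1: ⊤
  node 2: ⊤

no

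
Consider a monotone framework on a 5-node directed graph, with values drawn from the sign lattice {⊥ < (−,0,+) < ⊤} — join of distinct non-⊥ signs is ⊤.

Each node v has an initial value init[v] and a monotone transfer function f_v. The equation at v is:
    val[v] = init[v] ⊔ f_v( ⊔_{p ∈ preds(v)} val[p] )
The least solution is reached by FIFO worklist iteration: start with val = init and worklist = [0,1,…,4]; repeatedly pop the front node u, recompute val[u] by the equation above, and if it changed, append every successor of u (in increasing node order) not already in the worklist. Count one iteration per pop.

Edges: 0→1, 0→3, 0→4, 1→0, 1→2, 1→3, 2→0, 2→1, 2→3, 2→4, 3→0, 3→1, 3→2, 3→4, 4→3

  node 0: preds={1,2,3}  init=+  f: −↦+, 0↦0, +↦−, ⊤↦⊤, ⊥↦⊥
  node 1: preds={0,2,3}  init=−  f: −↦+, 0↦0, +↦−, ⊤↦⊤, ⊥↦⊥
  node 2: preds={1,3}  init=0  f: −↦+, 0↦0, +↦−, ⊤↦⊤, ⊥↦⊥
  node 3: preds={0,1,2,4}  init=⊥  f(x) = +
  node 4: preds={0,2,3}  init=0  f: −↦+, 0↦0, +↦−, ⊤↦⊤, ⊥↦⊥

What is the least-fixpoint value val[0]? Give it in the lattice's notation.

Worklist (9 pops):
  #1 pop 0: in=⊤ → ⊤ (was +); enqueue []
  #2 pop 1: in=⊤ → ⊤ (was −); enqueue [0]
  #3 pop 2: in=⊤ → ⊤ (was 0); enqueue [1]
  #4 pop 3: in=⊤ → + (was ⊥); enqueue [2]
  #5 pop 4: in=⊤ → ⊤ (was 0); enqueue [3]
  #6 pop 0: in=⊤ → ⊤ (no change)
  #7 pop 1: in=⊤ → ⊤ (no change)
  #8 pop 2: in=⊤ → ⊤ (no change)
  #9 pop 3: in=⊤ → + (no change)

Fixpoint:
  val[0] = ⊤
  val[1] = ⊤
  val[2] = ⊤
  val[3] = +
  val[4] = ⊤

⊤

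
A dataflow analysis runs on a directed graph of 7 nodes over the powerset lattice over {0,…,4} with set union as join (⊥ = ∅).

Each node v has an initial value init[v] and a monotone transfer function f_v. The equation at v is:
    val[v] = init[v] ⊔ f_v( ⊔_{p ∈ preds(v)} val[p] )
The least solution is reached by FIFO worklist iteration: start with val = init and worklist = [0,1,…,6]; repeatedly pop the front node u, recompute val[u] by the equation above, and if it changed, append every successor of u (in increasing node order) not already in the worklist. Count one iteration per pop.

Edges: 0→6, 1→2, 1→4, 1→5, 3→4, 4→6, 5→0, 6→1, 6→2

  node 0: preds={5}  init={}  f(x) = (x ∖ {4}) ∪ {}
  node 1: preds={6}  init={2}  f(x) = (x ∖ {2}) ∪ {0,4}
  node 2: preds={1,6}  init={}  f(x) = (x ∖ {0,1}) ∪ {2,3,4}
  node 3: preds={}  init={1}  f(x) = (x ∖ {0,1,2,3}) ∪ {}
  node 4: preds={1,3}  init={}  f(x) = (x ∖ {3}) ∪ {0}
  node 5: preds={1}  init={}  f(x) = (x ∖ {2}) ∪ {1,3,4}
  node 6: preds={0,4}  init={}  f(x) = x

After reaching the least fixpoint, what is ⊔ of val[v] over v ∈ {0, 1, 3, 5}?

Trace (17 dequeues):
  [1] u=0 | in {} | out {} | ==
  [2] u=1 | in {} | out {0,2,4} | prev {2} | push {}
  [3] u=2 | in {0,2,4} | out {2,3,4} | prev {} | push {}
  [4] u=3 | in {} | out {1} | ==
  [5] u=4 | in {0,1,2,4} | out {0,1,2,4} | prev {} | push {}
  [6] u=5 | in {0,2,4} | out {0,1,3,4} | prev {} | push {0}
  [7] u=6 | in {0,1,2,4} | out {0,1,2,4} | prev {} | push {1,2}
  [8] u=0 | in {0,1,3,4} | out {0,1,3} | prev {} | push {6}
  [9] u=1 | in {0,1,2,4} | out {0,1,2,4} | prev {0,2,4} | push {4,5}
  [10] u=2 | in {0,1,2,4} | out {2,3,4} | ==
  [11] u=6 | in {0,1,2,3,4} | out {0,1,2,3,4} | prev {0,1,2,4} | push {1,2}
  [12] u=4 | in {0,1,2,4} | out {0,1,2,4} | ==
  [13] u=5 | in {0,1,2,4} | out {0,1,3,4} | ==
  [14] u=1 | in {0,1,2,3,4} | out {0,1,2,3,4} | prev {0,1,2,4} | push {4,5}
  [15] u=2 | in {0,1,2,3,4} | out {2,3,4} | ==
  [16] u=4 | in {0,1,2,3,4} | out {0,1,2,4} | ==
  [17] u=5 | in {0,1,2,3,4} | out {0,1,3,4} | ==

Converged values:
  [0] {0,1,3}
  [1] {0,1,2,3,4}
  [2] {2,3,4}
  [3] {1}
  [4] {0,1,2,4}
  [5] {0,1,3,4}
  [6] {0,1,2,3,4}

{0,1,2,3,4}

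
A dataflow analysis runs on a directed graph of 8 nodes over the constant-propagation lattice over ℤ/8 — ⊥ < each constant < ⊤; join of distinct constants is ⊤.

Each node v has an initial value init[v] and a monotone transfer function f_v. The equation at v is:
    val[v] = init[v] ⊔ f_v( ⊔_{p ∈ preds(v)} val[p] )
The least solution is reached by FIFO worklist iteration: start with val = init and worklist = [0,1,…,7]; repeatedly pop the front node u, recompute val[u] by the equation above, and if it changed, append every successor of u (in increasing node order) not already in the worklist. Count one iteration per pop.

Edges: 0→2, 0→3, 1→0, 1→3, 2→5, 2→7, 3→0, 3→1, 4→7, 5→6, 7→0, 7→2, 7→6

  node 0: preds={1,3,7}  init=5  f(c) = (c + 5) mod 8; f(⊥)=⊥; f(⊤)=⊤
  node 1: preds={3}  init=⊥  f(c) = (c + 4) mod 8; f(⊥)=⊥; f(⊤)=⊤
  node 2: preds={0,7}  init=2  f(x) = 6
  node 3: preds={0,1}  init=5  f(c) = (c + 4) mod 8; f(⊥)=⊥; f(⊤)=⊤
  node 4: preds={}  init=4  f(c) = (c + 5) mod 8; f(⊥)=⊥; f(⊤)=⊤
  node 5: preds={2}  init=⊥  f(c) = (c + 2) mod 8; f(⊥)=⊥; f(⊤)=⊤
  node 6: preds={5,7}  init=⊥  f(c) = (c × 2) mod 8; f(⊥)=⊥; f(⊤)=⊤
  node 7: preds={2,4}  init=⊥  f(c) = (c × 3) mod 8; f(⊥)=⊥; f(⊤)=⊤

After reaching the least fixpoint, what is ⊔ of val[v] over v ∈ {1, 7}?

⊤

Iteration log — 14 steps:
  step 1. node 0  ⊔preds=5  new=⊤  old=5  +wl: 
  step 2. node 1  ⊔preds=5  new=1  old=⊥  +wl: 0
  step 3. node 2  ⊔preds=⊤  new=⊤  old=2  +wl: 
  step 4. node 3  ⊔preds=⊤  new=⊤  old=5  +wl: 1
  step 5. node 4  ⊔preds=⊥  new=4  stable
  step 6. node 5  ⊔preds=⊤  new=⊤  old=⊥  +wl: 
  step 7. node 6  ⊔preds=⊤  new=⊤  old=⊥  +wl: 
  step 8. node 7  ⊔preds=⊤  new=⊤  old=⊥  +wl: 2,6
  step 9. node 0  ⊔preds=⊤  new=⊤  stable
  step 10. node 1  ⊔preds=⊤  new=⊤  old=1  +wl: 0,3
  step 11. node 2  ⊔preds=⊤  new=⊤  stable
  step 12. node 6  ⊔preds=⊤  new=⊤  stable
  step 13. node 0  ⊔preds=⊤  new=⊤  stable
  step 14. node 3  ⊔preds=⊤  new=⊤  stable

Least fixpoint reached:
  node 0: ⊤
  node 1: ⊤
  node 2: ⊤
  node 3: ⊤
  node 4: 4
  node 5: ⊤
  node 6: ⊤
  node 7: ⊤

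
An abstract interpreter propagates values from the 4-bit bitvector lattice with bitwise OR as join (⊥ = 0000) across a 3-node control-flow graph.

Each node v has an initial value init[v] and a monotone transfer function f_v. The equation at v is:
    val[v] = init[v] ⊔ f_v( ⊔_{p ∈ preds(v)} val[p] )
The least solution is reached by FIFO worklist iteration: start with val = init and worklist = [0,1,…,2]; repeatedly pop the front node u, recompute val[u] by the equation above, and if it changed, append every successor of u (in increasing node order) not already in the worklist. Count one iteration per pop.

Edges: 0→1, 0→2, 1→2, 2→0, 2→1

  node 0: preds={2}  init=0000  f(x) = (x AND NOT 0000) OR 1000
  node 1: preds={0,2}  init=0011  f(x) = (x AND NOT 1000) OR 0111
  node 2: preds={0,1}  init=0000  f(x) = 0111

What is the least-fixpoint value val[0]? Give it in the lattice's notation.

1111

Worklist (6 pops):
  #1 pop 0: in=0000 → 1000 (was 0000); enqueue []
  #2 pop 1: in=1000 → 0111 (was 0011); enqueue []
  #3 pop 2: in=1111 → 0111 (was 0000); enqueue [0,1]
  #4 pop 0: in=0111 → 1111 (was 1000); enqueue [2]
  #5 pop 1: in=1111 → 0111 (no change)
  #6 pop 2: in=1111 → 0111 (no change)

Fixpoint:
  val[0] = 1111
  val[1] = 0111
  val[2] = 0111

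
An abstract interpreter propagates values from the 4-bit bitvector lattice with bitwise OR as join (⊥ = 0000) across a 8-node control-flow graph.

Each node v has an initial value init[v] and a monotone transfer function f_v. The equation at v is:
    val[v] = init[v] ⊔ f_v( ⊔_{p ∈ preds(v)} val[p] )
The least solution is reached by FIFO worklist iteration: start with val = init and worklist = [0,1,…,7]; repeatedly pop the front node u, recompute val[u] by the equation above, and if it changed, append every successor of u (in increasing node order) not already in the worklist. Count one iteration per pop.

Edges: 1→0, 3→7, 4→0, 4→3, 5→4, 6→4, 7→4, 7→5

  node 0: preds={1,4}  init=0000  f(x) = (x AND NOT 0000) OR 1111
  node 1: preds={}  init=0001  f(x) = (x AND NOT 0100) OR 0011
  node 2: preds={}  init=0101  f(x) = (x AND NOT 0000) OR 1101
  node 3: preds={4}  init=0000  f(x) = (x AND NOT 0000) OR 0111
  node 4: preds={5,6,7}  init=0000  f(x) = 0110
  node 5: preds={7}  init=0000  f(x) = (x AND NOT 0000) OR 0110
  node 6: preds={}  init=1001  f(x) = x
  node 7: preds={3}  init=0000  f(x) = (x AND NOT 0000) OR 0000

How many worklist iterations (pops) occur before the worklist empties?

Trace (13 dequeues):
  [1] u=0 | in 0001 | out 1111 | prev 0000 | push {}
  [2] u=1 | in 0000 | out 0011 | prev 0001 | push {0}
  [3] u=2 | in 0000 | out 1101 | prev 0101 | push {}
  [4] u=3 | in 0000 | out 0111 | prev 0000 | push {}
  [5] u=4 | in 1001 | out 0110 | prev 0000 | push {3}
  [6] u=5 | in 0000 | out 0110 | prev 0000 | push {4}
  [7] u=6 | in 0000 | out 1001 | ==
  [8] u=7 | in 0111 | out 0111 | prev 0000 | push {5}
  [9] u=0 | in 0111 | out 1111 | ==
  [10] u=3 | in 0110 | out 0111 | ==
  [11] u=4 | in 1111 | out 0110 | ==
  [12] u=5 | in 0111 | out 0111 | prev 0110 | push {4}
  [13] u=4 | in 1111 | out 0110 | ==

Converged values:
  [0] 1111
  [1] 0011
  [2] 1101
  [3] 0111
  [4] 0110
  [5] 0111
  [6] 1001
  [7] 0111

13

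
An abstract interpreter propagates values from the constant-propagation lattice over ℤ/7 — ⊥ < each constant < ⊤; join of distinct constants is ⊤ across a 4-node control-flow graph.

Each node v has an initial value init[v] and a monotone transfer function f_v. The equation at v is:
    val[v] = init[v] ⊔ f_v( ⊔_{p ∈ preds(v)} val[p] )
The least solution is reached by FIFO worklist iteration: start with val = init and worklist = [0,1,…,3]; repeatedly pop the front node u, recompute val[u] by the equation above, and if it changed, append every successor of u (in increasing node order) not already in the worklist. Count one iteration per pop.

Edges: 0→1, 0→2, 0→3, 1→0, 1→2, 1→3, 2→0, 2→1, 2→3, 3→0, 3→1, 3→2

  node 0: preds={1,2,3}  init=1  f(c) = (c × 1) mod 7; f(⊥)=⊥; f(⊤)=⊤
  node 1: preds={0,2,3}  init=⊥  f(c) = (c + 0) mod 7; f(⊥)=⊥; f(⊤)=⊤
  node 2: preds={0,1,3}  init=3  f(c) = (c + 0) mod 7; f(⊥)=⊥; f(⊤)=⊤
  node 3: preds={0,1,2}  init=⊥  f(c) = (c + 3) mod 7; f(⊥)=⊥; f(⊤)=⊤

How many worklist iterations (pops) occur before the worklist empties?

7

Trace (7 dequeues):
  [1] u=0 | in 3 | out ⊤ | prev 1 | push {}
  [2] u=1 | in ⊤ | out ⊤ | prev ⊥ | push {0}
  [3] u=2 | in ⊤ | out ⊤ | prev 3 | push {1}
  [4] u=3 | in ⊤ | out ⊤ | prev ⊥ | push {2}
  [5] u=0 | in ⊤ | out ⊤ | ==
  [6] u=1 | in ⊤ | out ⊤ | ==
  [7] u=2 | in ⊤ | out ⊤ | ==

Converged values:
  [0] ⊤
  [1] ⊤
  [2] ⊤
  [3] ⊤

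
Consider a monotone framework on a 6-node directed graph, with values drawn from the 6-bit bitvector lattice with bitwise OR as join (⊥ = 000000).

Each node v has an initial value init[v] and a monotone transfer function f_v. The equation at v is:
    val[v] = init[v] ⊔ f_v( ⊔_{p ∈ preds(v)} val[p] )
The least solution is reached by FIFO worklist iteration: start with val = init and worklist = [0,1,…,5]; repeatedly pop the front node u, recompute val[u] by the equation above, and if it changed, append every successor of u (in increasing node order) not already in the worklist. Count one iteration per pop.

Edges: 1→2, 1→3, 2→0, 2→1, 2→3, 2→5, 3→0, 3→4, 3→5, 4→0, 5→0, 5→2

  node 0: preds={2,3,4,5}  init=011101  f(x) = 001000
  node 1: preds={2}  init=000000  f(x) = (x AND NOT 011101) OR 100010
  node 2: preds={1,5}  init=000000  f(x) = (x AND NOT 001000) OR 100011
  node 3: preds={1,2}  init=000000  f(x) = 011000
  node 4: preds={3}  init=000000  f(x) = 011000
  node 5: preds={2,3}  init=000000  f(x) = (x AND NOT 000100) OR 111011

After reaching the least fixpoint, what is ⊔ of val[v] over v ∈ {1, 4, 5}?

Worklist (13 pops):
  #1 pop 0: in=000000 → 011101 (no change)
  #2 pop 1: in=000000 → 100010 (was 000000); enqueue []
  #3 pop 2: in=100010 → 100011 (was 000000); enqueue [0,1]
  #4 pop 3: in=100011 → 011000 (was 000000); enqueue []
  #5 pop 4: in=011000 → 011000 (was 000000); enqueue []
  #6 pop 5: in=111011 → 111011 (was 000000); enqueue [2]
  #7 pop 0: in=111011 → 011101 (no change)
  #8 pop 1: in=100011 → 100010 (no change)
  #9 pop 2: in=111011 → 110011 (was 100011); enqueue [0,1,3,5]
  #10 pop 0: in=111011 → 011101 (no change)
  #11 pop 1: in=110011 → 100010 (no change)
  #12 pop 3: in=110011 → 011000 (no change)
  #13 pop 5: in=111011 → 111011 (no change)

Fixpoint:
  val[0] = 011101
  val[1] = 100010
  val[2] = 110011
  val[3] = 011000
  val[4] = 011000
  val[5] = 111011

111011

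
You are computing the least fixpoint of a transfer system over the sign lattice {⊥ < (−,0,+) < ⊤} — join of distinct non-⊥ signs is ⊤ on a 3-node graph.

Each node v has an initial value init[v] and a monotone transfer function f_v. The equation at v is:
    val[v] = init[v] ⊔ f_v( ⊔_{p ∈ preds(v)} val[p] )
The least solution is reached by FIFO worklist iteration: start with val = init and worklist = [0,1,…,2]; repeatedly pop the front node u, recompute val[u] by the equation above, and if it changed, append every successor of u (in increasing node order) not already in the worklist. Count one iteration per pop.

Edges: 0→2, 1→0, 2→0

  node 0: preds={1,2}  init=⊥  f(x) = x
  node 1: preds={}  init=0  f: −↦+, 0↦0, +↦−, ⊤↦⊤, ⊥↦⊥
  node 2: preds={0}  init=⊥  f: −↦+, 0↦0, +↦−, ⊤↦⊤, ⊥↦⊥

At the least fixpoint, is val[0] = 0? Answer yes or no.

Trace (4 dequeues):
  [1] u=0 | in 0 | out 0 | prev ⊥ | push {}
  [2] u=1 | in ⊥ | out 0 | ==
  [3] u=2 | in 0 | out 0 | prev ⊥ | push {0}
  [4] u=0 | in 0 | out 0 | ==

Converged values:
  [0] 0
  [1] 0
  [2] 0

yes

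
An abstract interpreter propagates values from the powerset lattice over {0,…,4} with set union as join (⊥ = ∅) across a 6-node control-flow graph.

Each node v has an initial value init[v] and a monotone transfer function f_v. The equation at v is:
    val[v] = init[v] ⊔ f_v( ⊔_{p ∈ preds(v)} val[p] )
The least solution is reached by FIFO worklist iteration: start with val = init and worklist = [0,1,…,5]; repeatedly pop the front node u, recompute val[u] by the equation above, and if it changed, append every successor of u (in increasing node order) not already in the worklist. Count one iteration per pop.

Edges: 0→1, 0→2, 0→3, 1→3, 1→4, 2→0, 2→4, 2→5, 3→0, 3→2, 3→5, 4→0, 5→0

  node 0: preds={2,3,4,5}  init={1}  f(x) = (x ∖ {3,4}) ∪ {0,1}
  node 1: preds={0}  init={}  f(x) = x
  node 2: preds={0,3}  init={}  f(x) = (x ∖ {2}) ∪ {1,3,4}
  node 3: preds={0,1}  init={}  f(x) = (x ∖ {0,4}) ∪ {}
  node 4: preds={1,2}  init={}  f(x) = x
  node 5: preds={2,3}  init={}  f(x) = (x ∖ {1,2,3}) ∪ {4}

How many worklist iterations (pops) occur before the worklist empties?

Trace (8 dequeues):
  [1] u=0 | in {} | out {0,1} | prev {1} | push {}
  [2] u=1 | in {0,1} | out {0,1} | prev {} | push {}
  [3] u=2 | in {0,1} | out {0,1,3,4} | prev {} | push {0}
  [4] u=3 | in {0,1} | out {1} | prev {} | push {2}
  [5] u=4 | in {0,1,3,4} | out {0,1,3,4} | prev {} | push {}
  [6] u=5 | in {0,1,3,4} | out {0,4} | prev {} | push {}
  [7] u=0 | in {0,1,3,4} | out {0,1} | ==
  [8] u=2 | in {0,1} | out {0,1,3,4} | ==

Converged values:
  [0] {0,1}
  [1] {0,1}
  [2] {0,1,3,4}
  [3] {1}
  [4] {0,1,3,4}
  [5] {0,4}

8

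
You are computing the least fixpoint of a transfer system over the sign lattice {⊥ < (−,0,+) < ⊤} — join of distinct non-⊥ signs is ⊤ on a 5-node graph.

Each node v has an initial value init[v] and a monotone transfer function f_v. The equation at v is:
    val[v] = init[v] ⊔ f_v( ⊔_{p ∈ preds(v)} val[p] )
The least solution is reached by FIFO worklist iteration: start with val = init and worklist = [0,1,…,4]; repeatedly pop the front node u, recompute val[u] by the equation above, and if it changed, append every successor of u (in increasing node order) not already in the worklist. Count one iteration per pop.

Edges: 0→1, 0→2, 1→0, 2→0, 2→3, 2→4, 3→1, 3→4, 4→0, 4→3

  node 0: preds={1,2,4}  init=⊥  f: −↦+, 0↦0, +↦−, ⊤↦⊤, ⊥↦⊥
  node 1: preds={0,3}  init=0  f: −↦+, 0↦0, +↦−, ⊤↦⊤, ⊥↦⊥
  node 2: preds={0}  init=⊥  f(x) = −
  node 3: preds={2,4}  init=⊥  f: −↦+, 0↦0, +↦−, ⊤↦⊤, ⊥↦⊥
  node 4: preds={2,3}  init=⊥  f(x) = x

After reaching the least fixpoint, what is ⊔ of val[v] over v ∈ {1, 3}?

Trace (12 dequeues):
  [1] u=0 | in 0 | out 0 | prev ⊥ | push {}
  [2] u=1 | in 0 | out 0 | ==
  [3] u=2 | in 0 | out − | prev ⊥ | push {0}
  [4] u=3 | in − | out + | prev ⊥ | push {1}
  [5] u=4 | in ⊤ | out ⊤ | prev ⊥ | push {3}
  [6] u=0 | in ⊤ | out ⊤ | prev 0 | push {2}
  [7] u=1 | in ⊤ | out ⊤ | prev 0 | push {0}
  [8] u=3 | in ⊤ | out ⊤ | prev + | push {1,4}
  [9] u=2 | in ⊤ | out − | ==
  [10] u=0 | in ⊤ | out ⊤ | ==
  [11] u=1 | in ⊤ | out ⊤ | ==
  [12] u=4 | in ⊤ | out ⊤ | ==

Converged values:
  [0] ⊤
  [1] ⊤
  [2] −
  [3] ⊤
  [4] ⊤

⊤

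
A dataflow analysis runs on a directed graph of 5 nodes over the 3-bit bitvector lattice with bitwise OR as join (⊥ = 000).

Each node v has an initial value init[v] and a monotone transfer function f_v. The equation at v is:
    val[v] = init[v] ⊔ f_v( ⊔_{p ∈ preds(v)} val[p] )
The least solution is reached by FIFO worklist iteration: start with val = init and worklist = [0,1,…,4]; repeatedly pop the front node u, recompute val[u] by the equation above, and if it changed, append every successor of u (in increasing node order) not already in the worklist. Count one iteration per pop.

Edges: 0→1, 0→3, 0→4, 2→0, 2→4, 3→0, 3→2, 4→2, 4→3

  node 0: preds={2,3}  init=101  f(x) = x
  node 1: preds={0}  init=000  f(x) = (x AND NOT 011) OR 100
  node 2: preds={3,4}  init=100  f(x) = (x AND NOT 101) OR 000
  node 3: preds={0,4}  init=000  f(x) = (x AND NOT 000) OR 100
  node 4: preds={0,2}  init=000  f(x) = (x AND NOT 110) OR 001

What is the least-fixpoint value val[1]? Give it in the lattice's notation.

Trace (8 dequeues):
  [1] u=0 | in 100 | out 101 | ==
  [2] u=1 | in 101 | out 100 | prev 000 | push {}
  [3] u=2 | in 000 | out 100 | ==
  [4] u=3 | in 101 | out 101 | prev 000 | push {0,2}
  [5] u=4 | in 101 | out 001 | prev 000 | push {3}
  [6] u=0 | in 101 | out 101 | ==
  [7] u=2 | in 101 | out 100 | ==
  [8] u=3 | in 101 | out 101 | ==

Converged values:
  [0] 101
  [1] 100
  [2] 100
  [3] 101
  [4] 001

100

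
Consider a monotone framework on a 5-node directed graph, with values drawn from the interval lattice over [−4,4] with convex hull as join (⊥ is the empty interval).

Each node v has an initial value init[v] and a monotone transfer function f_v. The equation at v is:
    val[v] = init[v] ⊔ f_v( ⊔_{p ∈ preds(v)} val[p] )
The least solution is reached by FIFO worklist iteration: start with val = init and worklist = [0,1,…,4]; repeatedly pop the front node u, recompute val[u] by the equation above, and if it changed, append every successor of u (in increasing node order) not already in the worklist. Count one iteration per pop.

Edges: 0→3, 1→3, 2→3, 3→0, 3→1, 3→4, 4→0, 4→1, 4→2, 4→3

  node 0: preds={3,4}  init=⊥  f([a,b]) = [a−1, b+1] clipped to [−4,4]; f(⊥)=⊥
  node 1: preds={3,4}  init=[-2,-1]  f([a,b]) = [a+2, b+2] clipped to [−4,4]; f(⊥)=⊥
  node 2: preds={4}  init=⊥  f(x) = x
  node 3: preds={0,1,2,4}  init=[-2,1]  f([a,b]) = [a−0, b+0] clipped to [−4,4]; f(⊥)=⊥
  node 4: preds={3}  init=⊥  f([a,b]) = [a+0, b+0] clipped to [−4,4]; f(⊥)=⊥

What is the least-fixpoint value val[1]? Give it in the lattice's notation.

Worklist (16 pops):
  #1 pop 0: in=[-2,1] → [-3,2] (was ⊥); enqueue []
  #2 pop 1: in=[-2,1] → [-2,3] (was [-2,-1]); enqueue []
  #3 pop 2: in=⊥ → ⊥ (no change)
  #4 pop 3: in=[-3,3] → [-3,3] (was [-2,1]); enqueue [0,1]
  #5 pop 4: in=[-3,3] → [-3,3] (was ⊥); enqueue [2,3]
  #6 pop 0: in=[-3,3] → [-4,4] (was [-3,2]); enqueue []
  #7 pop 1: in=[-3,3] → [-2,4] (was [-2,3]); enqueue []
  #8 pop 2: in=[-3,3] → [-3,3] (was ⊥); enqueue []
  #9 pop 3: in=[-4,4] → [-4,4] (was [-3,3]); enqueue [0,1,4]
  #10 pop 0: in=[-4,4] → [-4,4] (no change)
  #11 pop 1: in=[-4,4] → [-2,4] (no change)
  #12 pop 4: in=[-4,4] → [-4,4] (was [-3,3]); enqueue [0,1,2,3]
  #13 pop 0: in=[-4,4] → [-4,4] (no change)
  #14 pop 1: in=[-4,4] → [-2,4] (no change)
  #15 pop 2: in=[-4,4] → [-4,4] (was [-3,3]); enqueue []
  #16 pop 3: in=[-4,4] → [-4,4] (no change)

Fixpoint:
  val[0] = [-4,4]
  val[1] = [-2,4]
  val[2] = [-4,4]
  val[3] = [-4,4]
  val[4] = [-4,4]

[-2,4]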